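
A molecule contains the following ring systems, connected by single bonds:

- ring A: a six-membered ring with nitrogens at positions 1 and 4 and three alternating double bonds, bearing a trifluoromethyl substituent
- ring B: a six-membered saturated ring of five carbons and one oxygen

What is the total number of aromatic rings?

Ring A is fully conjugated (every ring atom contributes a p orbital); 3 ring double bonds give 6 π electrons. Since 6 = 4n+2 (n=1), ring A is aromatic (pyrazine).
Ring B has only sp³ atoms, so it is not fully conjugated — not aromatic (tetrahydropyran).
Aromatic: A. Total: 1.

1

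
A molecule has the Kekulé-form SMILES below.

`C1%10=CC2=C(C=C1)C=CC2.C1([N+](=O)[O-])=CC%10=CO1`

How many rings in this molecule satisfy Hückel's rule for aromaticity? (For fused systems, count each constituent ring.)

2

The SMILES encodes a six-membered carbon ring with three alternating C=C double bonds, fused to a five-membered carbon ring containing one C=C double bond and one sp³ carbon; a five-membered ring of four carbons and one oxygen, with two C=C double bonds.
The 6-membered ring has a continuous p-orbital overlap around the ring; 3 ring double bonds give 6 π electrons. Since 6 = 4n+2 (n=1), it is aromatic (benzene ring).
The 5-membered ring has one sp³ carbon, so it is not fully conjugated — not aromatic (cyclopentene ring).
The 5-membered ring with one oxygen is planar and fully conjugated; 2 ring double bonds (4 π electrons) plus a heteroatom lone pair (2) give 6 π electrons. 6 = 4(1)+2, so it is aromatic (furan).
2 of the 3 rings are aromatic. Total: 2.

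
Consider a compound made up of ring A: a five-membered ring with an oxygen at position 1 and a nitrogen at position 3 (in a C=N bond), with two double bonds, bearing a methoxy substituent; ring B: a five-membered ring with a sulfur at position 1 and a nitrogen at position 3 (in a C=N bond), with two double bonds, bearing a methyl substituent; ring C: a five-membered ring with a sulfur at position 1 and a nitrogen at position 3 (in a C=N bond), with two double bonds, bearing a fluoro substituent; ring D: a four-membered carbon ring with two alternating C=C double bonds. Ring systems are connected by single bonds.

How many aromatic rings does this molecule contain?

3

Ring A is planar and fully conjugated; 2 ring double bonds (4 π electrons) plus a heteroatom lone pair (2) give 6 π electrons. Since 6 = 4n+2 (n=1), ring A is aromatic (oxazole).
Ring B has a continuous p-orbital overlap around the ring; 2 ring double bonds (4 π electrons) plus a heteroatom lone pair (2) give 6 π electrons. Since 6 = 4n+2 (n=1), ring B is aromatic (thiazole).
Ring C is fully conjugated (every ring atom contributes a p orbital); 2 ring double bonds (4 π electrons) plus a heteroatom lone pair (2) give 6 π electrons. 6 = 4(1)+2, so ring C is aromatic (thiazole).
Ring D has only sp² ring atoms; a planar conformation would have a fully conjugated π system of 4 electrons. But 4 = 4(1), which is 4n not 4n+2, so ring D is not aromatic (cyclobutadiene) — cyclobutadiene is antiaromatic and distorts to a rectangle.
Aromatic: A, B, C. Total: 3.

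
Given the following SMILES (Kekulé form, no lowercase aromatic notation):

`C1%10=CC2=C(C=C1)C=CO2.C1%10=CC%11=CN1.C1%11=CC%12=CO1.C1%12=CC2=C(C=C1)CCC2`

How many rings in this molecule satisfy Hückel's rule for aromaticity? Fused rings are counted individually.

The SMILES encodes a six-membered carbon ring with three alternating C=C double bonds, fused to a five-membered ring containing one oxygen and two C=C double bonds; a five-membered ring of four carbons and one nitrogen bearing a hydrogen, with two C=C double bonds; a five-membered ring of four carbons and one oxygen, with two C=C double bonds; a six-membered carbon ring with three alternating C=C double bonds, fused to a saturated five-membered carbon ring.
The fused 6/5-membered bicyclic (with one oxygen) is a single π system with 9 sp² atoms and 10 π electrons from ring double bonds plus a heteroatom lone pair. 10 = 4(2)+2, so the system is aromatic and both rings count as aromatic (benzofuran).
The 5-membered ring with one N–H has a continuous p-orbital overlap around the ring; 2 ring double bonds (4 π electrons) plus a heteroatom lone pair (2) give 6 π electrons. Since 6 = 4n+2 (n=1), it is aromatic (pyrrole).
The 5-membered ring with one oxygen has a continuous p-orbital overlap around the ring; 2 ring double bonds (4 π electrons) plus a heteroatom lone pair (2) give 6 π electrons. Since 6 = 4n+2 (n=1), it is aromatic (furan).
The 6-membered ring is fully conjugated (every ring atom contributes a p orbital); 3 ring double bonds give 6 π electrons. Since 6 = 4n+2 (n=1), it is aromatic (benzene ring).
The 5-membered ring has three sp³ carbons, so it is not fully conjugated — not aromatic (cyclopentane ring).
5 of the 6 rings are aromatic. Total: 5.

5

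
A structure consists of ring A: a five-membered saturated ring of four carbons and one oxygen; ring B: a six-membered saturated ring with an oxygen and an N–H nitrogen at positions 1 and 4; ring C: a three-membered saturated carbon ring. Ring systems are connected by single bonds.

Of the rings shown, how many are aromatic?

0

Ring A has only sp³ atoms, so it is not fully conjugated — not aromatic (tetrahydrofuran).
Ring B has only sp³ atoms, so it is not fully conjugated — not aromatic (morpholine).
Ring C has only sp³ atoms, so it is not fully conjugated — not aromatic (cyclopropane).
No ring is aromatic. Total: 0.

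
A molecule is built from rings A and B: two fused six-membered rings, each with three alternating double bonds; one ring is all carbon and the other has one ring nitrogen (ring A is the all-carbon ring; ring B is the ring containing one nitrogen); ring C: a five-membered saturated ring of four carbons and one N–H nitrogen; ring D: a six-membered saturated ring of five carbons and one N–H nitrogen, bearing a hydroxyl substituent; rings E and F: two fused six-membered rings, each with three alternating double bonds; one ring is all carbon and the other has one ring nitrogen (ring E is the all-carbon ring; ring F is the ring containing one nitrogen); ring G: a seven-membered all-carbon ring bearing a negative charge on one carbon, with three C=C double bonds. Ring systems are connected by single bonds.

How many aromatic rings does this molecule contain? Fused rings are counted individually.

4

Rings A and B form a fused bicyclic system (with one nitrogen) with 10 sp² atoms and 10 π electrons from ring double bonds. 10 = 4(2)+2, so the system is aromatic and both rings count as aromatic (quinoline).
Ring C has only sp³ atoms, so it is not fully conjugated — not aromatic (pyrrolidine).
Ring D has only sp³ atoms, so it is not fully conjugated — not aromatic (piperidine).
Rings E and F form a fused bicyclic system (with one nitrogen) with 10 sp² atoms and 10 π electrons from ring double bonds. 10 = 4(2)+2, so the system is aromatic and both rings count as aromatic (quinoline).
Ring G has only sp² ring atoms; a planar conformation would have a fully conjugated π system of 8 electrons. But 8 = 4(2), which is 4n not 4n+2, so ring G is not aromatic (cycloheptatrienyl anion).
Aromatic: A, B, E, F. Total: 4.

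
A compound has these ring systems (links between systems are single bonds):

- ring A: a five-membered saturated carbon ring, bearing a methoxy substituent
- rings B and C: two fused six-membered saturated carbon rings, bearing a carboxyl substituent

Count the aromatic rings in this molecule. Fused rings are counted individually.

0

Ring A has only sp³ atoms, so it is not fully conjugated — not aromatic (cyclopentane).
Ring B has only sp³ atoms, so it is not fully conjugated — not aromatic (cyclohexane ring).
Ring C has only sp³ atoms, so it is not fully conjugated — not aromatic (cyclohexane ring).
No ring is aromatic. Total: 0.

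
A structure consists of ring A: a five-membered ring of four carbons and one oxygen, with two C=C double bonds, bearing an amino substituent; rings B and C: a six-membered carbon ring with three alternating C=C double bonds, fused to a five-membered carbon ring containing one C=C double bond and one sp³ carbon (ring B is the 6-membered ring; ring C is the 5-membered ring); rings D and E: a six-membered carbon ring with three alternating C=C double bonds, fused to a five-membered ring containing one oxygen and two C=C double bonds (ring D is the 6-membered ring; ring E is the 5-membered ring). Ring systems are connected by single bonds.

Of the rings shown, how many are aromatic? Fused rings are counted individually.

Ring A has a continuous p-orbital overlap around the ring; 2 ring double bonds (4 π electrons) plus a heteroatom lone pair (2) give 6 π electrons. Since 6 = 4n+2 (n=1), ring A is aromatic (furan).
Ring B is planar and fully conjugated; 3 ring double bonds give 6 π electrons. Since 6 = 4n+2 (n=1), ring B is aromatic (benzene ring).
Ring C has one sp³ carbon, so it is not fully conjugated — not aromatic (cyclopentene ring).
Rings D and E form a fused bicyclic system (with one oxygen) with 9 sp² atoms and 10 π electrons from ring double bonds plus a heteroatom lone pair. 10 = 4(2)+2, so the system is aromatic and both rings count as aromatic (benzofuran).
Aromatic: A, B, D, E. Total: 4.

4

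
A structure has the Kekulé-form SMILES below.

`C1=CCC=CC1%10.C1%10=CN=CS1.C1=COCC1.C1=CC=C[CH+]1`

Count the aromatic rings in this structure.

The SMILES encodes a six-membered carbon ring with two isolated C=C double bonds and two sp³ carbons; a five-membered ring with a sulfur at position 1 and a nitrogen at position 3 (in a C=N bond), with two double bonds; a five-membered ring of four carbons and one oxygen, with one C=C double bond and two sp³ carbons; a five-membered all-carbon ring bearing a positive charge on one carbon, with two C=C double bonds.
The 6-membered ring has two sp³ carbons, so it is not fully conjugated — not aromatic (1,4-cyclohexadiene).
The 5-membered ring with one sulfur and one =N– has a continuous p-orbital overlap around the ring; 2 ring double bonds (4 π electrons) plus a heteroatom lone pair (2) give 6 π electrons. Since 6 = 4n+2 (n=1), it is aromatic (thiazole).
The 5-membered ring with one oxygen has two sp³ carbons, so it is not fully conjugated — not aromatic (2,3-dihydrofuran).
The 5-membered ring has only sp² ring atoms; a planar conformation would have a fully conjugated π system of 4 electrons. But 4 = 4(1), which is 4n not 4n+2, so it is not aromatic (cyclopentadienyl cation).
1 of the 4 rings is aromatic. Total: 1.

1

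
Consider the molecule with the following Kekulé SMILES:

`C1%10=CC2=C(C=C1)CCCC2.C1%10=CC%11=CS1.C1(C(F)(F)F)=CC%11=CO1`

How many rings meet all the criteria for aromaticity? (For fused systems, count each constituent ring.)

3

The SMILES encodes a six-membered carbon ring with three alternating C=C double bonds, fused to a saturated six-membered carbon ring; a five-membered ring of four carbons and one sulfur, with two C=C double bonds; a five-membered ring of four carbons and one oxygen, with two C=C double bonds.
The 6-membered ring has a continuous p-orbital overlap around the ring; 3 ring double bonds give 6 π electrons. That satisfies 4n+2 with n=1, so it is aromatic (benzene ring).
The second 6-membered ring has four sp³ carbons, so it is not fully conjugated — not aromatic (cyclohexane ring).
The 5-membered ring with one sulfur is fully conjugated (every ring atom contributes a p orbital); 2 ring double bonds (4 π electrons) plus a heteroatom lone pair (2) give 6 π electrons. That satisfies 4n+2 with n=1, so it is aromatic (thiophene).
The 5-membered ring with one oxygen has a continuous p-orbital overlap around the ring; 2 ring double bonds (4 π electrons) plus a heteroatom lone pair (2) give 6 π electrons. Since 6 = 4n+2 (n=1), it is aromatic (furan).
3 of the 4 rings are aromatic. Total: 3.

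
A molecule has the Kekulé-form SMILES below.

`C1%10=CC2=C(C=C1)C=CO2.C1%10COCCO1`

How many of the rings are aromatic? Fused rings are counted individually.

2

The SMILES encodes a six-membered carbon ring with three alternating C=C double bonds, fused to a five-membered ring containing one oxygen and two C=C double bonds; a six-membered saturated ring with oxygens at positions 1 and 4.
The fused 6/5-membered bicyclic (with one oxygen) is a single π system with 9 sp² atoms and 10 π electrons from ring double bonds plus a heteroatom lone pair. 10 = 4(2)+2, so the system is aromatic and both rings count as aromatic (benzofuran).
The 6-membered ring with two oxygens (1,4) has only sp³ atoms, so it is not fully conjugated — not aromatic (1,4-dioxane).
2 of the 3 rings are aromatic. Total: 2.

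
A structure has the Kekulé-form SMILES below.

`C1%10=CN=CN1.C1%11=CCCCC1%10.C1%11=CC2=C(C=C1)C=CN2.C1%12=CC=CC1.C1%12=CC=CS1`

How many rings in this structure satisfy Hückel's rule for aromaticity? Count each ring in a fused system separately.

The SMILES encodes a five-membered ring with nitrogens at positions 1 and 3 (one bearing H, one in a C=N bond) and two double bonds; a six-membered carbon ring with one C=C double bond; a six-membered carbon ring with three alternating C=C double bonds, fused to a five-membered ring containing one N–H nitrogen and two C=C double bonds; a five-membered carbon ring with two conjugated C=C double bonds and one sp³ carbon; a five-membered ring of four carbons and one sulfur, with two C=C double bonds.
The 5-membered ring with two nitrogens (one N–H, one =N–) has a continuous p-orbital overlap around the ring; 2 ring double bonds (4 π electrons) plus a heteroatom lone pair (2) give 6 π electrons. That satisfies 4n+2 with n=1, so it is aromatic (imidazole).
The 6-membered ring has four sp³ carbons, so it is not fully conjugated — not aromatic (cyclohexene).
The fused 6/5-membered bicyclic (with one N–H) is a single π system with 9 sp² atoms and 10 π electrons from ring double bonds plus a heteroatom lone pair. 10 = 4(2)+2, so the system is aromatic and both rings count as aromatic (indole).
The 5-membered ring has one sp³ carbon, so it is not fully conjugated — not aromatic (cyclopentadiene).
The 5-membered ring with one sulfur is planar and fully conjugated; 2 ring double bonds (4 π electrons) plus a heteroatom lone pair (2) give 6 π electrons. Since 6 = 4n+2 (n=1), it is aromatic (thiophene).
4 of the 6 rings are aromatic. Total: 4.

4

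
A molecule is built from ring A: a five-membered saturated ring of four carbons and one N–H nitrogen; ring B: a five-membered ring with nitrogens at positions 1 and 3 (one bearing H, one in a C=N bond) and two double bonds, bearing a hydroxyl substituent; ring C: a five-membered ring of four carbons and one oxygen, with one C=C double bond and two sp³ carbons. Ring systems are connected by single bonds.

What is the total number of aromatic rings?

Ring A has only sp³ atoms, so it is not fully conjugated — not aromatic (pyrrolidine).
Ring B is fully conjugated (every ring atom contributes a p orbital); 2 ring double bonds (4 π electrons) plus a heteroatom lone pair (2) give 6 π electrons. That satisfies 4n+2 with n=1, so ring B is aromatic (imidazole).
Ring C has two sp³ carbons, so it is not fully conjugated — not aromatic (2,3-dihydrofuran).
Aromatic: B. Total: 1.

1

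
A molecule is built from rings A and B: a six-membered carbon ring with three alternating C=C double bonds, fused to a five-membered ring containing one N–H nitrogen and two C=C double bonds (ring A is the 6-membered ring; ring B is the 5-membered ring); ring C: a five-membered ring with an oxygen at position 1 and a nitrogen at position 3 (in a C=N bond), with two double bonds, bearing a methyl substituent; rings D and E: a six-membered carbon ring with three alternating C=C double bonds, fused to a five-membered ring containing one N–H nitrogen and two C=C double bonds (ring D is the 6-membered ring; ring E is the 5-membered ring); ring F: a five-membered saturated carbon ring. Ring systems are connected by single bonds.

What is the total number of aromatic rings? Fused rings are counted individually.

5

Rings A and B form a fused bicyclic system (with one N–H) with 9 sp² atoms and 10 π electrons from ring double bonds plus a heteroatom lone pair. 10 = 4(2)+2, so the system is aromatic and both rings count as aromatic (indole).
Ring C has a continuous p-orbital overlap around the ring; 2 ring double bonds (4 π electrons) plus a heteroatom lone pair (2) give 6 π electrons. 6 = 4(1)+2, so ring C is aromatic (oxazole).
Rings D and E form a fused bicyclic system (with one N–H) with 9 sp² atoms and 10 π electrons from ring double bonds plus a heteroatom lone pair. 10 = 4(2)+2, so the system is aromatic and both rings count as aromatic (indole).
Ring F has only sp³ atoms, so it is not fully conjugated — not aromatic (cyclopentane).
Aromatic: A, B, C, D, E. Total: 5.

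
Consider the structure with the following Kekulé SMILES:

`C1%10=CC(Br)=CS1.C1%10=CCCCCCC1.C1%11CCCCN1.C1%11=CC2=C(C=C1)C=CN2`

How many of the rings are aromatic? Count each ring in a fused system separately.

The SMILES encodes a five-membered ring of four carbons and one sulfur, with two C=C double bonds; an eight-membered carbon ring with one C=C double bond; a six-membered saturated ring of five carbons and one N–H nitrogen; a six-membered carbon ring with three alternating C=C double bonds, fused to a five-membered ring containing one N–H nitrogen and two C=C double bonds.
The 5-membered ring with one sulfur has a continuous p-orbital overlap around the ring; 2 ring double bonds (4 π electrons) plus a heteroatom lone pair (2) give 6 π electrons. That satisfies 4n+2 with n=1, so it is aromatic (thiophene).
The 8-membered ring has six sp³ carbons, so it is not fully conjugated — not aromatic (cyclooctene).
The 6-membered ring with one N–H has only sp³ atoms, so it is not fully conjugated — not aromatic (piperidine).
The fused 6/5-membered bicyclic (with one N–H) is a single π system with 9 sp² atoms and 10 π electrons from ring double bonds plus a heteroatom lone pair. 10 = 4(2)+2, so the system is aromatic and both rings count as aromatic (indole).
3 of the 5 rings are aromatic. Total: 3.

3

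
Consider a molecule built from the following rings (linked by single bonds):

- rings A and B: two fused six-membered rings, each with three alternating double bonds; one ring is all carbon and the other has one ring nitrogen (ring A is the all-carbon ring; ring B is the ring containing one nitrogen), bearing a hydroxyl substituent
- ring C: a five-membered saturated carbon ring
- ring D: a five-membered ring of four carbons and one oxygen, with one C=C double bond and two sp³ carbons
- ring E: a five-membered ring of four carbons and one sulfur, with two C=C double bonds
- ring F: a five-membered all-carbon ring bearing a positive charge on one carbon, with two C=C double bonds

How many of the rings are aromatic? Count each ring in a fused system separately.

3

Rings A and B form a fused bicyclic system (with one nitrogen) with 10 sp² atoms and 10 π electrons from ring double bonds. 10 = 4(2)+2, so the system is aromatic and both rings count as aromatic (quinoline).
Ring C has only sp³ atoms, so it is not fully conjugated — not aromatic (cyclopentane).
Ring D has two sp³ carbons, so it is not fully conjugated — not aromatic (2,3-dihydrofuran).
Ring E is planar and fully conjugated; 2 ring double bonds (4 π electrons) plus a heteroatom lone pair (2) give 6 π electrons. Since 6 = 4n+2 (n=1), ring E is aromatic (thiophene).
Ring F has only sp² ring atoms; a planar conformation would have a fully conjugated π system of 4 electrons. But 4 = 4(1), which is 4n not 4n+2, so ring F is not aromatic (cyclopentadienyl cation).
Aromatic: A, B, E. Total: 3.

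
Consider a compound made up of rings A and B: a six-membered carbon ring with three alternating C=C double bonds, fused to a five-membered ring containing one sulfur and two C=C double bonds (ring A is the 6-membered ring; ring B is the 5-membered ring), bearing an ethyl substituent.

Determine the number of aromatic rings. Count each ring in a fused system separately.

Rings A and B form a fused bicyclic system (with one sulfur) with 9 sp² atoms and 10 π electrons from ring double bonds plus a heteroatom lone pair. 10 = 4(2)+2, so the system is aromatic and both rings count as aromatic (benzothiophene).
Aromatic: A, B. Total: 2.

2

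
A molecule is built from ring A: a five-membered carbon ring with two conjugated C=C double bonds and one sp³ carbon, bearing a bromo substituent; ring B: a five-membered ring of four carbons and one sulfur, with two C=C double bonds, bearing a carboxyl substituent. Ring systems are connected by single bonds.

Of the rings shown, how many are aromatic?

Ring A has one sp³ carbon, so it is not fully conjugated — not aromatic (cyclopentadiene).
Ring B is fully conjugated (every ring atom contributes a p orbital); 2 ring double bonds (4 π electrons) plus a heteroatom lone pair (2) give 6 π electrons. That satisfies 4n+2 with n=1, so ring B is aromatic (thiophene).
Aromatic: B. Total: 1.

1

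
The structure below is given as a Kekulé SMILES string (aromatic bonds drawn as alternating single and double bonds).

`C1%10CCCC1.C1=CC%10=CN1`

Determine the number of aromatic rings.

1

The SMILES encodes a five-membered saturated carbon ring; a five-membered ring of four carbons and one nitrogen bearing a hydrogen, with two C=C double bonds.
The 5-membered ring has only sp³ atoms, so it is not fully conjugated — not aromatic (cyclopentane).
The 5-membered ring with one N–H is fully conjugated (every ring atom contributes a p orbital); 2 ring double bonds (4 π electrons) plus a heteroatom lone pair (2) give 6 π electrons. 6 = 4(1)+2, so it is aromatic (pyrrole).
1 of the 2 rings is aromatic. Total: 1.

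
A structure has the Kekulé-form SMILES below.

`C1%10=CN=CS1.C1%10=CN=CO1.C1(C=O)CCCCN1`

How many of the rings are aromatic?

2

The SMILES encodes a five-membered ring with a sulfur at position 1 and a nitrogen at position 3 (in a C=N bond), with two double bonds; a five-membered ring with an oxygen at position 1 and a nitrogen at position 3 (in a C=N bond), with two double bonds; a six-membered saturated ring of five carbons and one N–H nitrogen.
The 5-membered ring with one sulfur and one =N– has a continuous p-orbital overlap around the ring; 2 ring double bonds (4 π electrons) plus a heteroatom lone pair (2) give 6 π electrons. 6 = 4(1)+2, so it is aromatic (thiazole).
The 5-membered ring with one oxygen and one =N– is fully conjugated (every ring atom contributes a p orbital); 2 ring double bonds (4 π electrons) plus a heteroatom lone pair (2) give 6 π electrons. 6 = 4(1)+2, so it is aromatic (oxazole).
The 6-membered ring with one N–H has only sp³ atoms, so it is not fully conjugated — not aromatic (piperidine).
2 of the 3 rings are aromatic. Total: 2.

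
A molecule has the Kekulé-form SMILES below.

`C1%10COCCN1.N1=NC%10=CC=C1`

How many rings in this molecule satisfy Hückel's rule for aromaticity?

The SMILES encodes a six-membered saturated ring with an oxygen and an N–H nitrogen at positions 1 and 4; a six-membered ring with two adjacent nitrogens and three alternating double bonds.
The 6-membered ring with one oxygen and one N–H (1,4) has only sp³ atoms, so it is not fully conjugated — not aromatic (morpholine).
The 6-membered ring with two nitrogens (1,2) is fully conjugated (every ring atom contributes a p orbital); 3 ring double bonds give 6 π electrons. 6 = 4(1)+2, so it is aromatic (pyridazine).
1 of the 2 rings is aromatic. Total: 1.

1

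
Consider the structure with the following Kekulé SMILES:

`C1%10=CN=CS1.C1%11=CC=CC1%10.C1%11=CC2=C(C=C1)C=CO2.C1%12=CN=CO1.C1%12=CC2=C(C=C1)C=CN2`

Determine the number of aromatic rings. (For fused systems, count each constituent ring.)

The SMILES encodes a five-membered ring with a sulfur at position 1 and a nitrogen at position 3 (in a C=N bond), with two double bonds; a five-membered carbon ring with two conjugated C=C double bonds and one sp³ carbon; a six-membered carbon ring with three alternating C=C double bonds, fused to a five-membered ring containing one oxygen and two C=C double bonds; a five-membered ring with an oxygen at position 1 and a nitrogen at position 3 (in a C=N bond), with two double bonds; a six-membered carbon ring with three alternating C=C double bonds, fused to a five-membered ring containing one N–H nitrogen and two C=C double bonds.
The 5-membered ring with one sulfur and one =N– has a continuous p-orbital overlap around the ring; 2 ring double bonds (4 π electrons) plus a heteroatom lone pair (2) give 6 π electrons. Since 6 = 4n+2 (n=1), it is aromatic (thiazole).
The 5-membered ring has one sp³ carbon, so it is not fully conjugated — not aromatic (cyclopentadiene).
The fused 6/5-membered bicyclic (with one oxygen) is a single π system with 9 sp² atoms and 10 π electrons from ring double bonds plus a heteroatom lone pair. 10 = 4(2)+2, so the system is aromatic and both rings count as aromatic (benzofuran).
The 5-membered ring with one oxygen and one =N– is planar and fully conjugated; 2 ring double bonds (4 π electrons) plus a heteroatom lone pair (2) give 6 π electrons. That satisfies 4n+2 with n=1, so it is aromatic (oxazole).
The fused 6/5-membered bicyclic (with one N–H) is a single π system with 9 sp² atoms and 10 π electrons from ring double bonds plus a heteroatom lone pair. 10 = 4(2)+2, so the system is aromatic and both rings count as aromatic (indole).
6 of the 7 rings are aromatic. Total: 6.

6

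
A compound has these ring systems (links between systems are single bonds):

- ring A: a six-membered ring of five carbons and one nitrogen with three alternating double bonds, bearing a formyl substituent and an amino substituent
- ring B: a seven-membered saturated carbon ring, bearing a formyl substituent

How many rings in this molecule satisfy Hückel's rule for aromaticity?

1

Ring A is fully conjugated (every ring atom contributes a p orbital); 3 ring double bonds give 6 π electrons. That satisfies 4n+2 with n=1, so ring A is aromatic (pyridine).
Ring B has only sp³ atoms, so it is not fully conjugated — not aromatic (cycloheptane).
Aromatic: A. Total: 1.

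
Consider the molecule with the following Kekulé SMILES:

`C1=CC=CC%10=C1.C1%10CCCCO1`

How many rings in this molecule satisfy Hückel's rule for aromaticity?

1

The SMILES encodes a six-membered carbon ring with three alternating C=C double bonds; a six-membered saturated ring of five carbons and one oxygen.
The 6-membered ring is planar and fully conjugated; 3 ring double bonds give 6 π electrons. 6 = 4(1)+2, so it is aromatic (benzene).
The 6-membered ring with one oxygen has only sp³ atoms, so it is not fully conjugated — not aromatic (tetrahydropyran).
1 of the 2 rings is aromatic. Total: 1.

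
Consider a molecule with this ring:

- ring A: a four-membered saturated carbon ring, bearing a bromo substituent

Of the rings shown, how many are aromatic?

Ring A has only sp³ atoms, so it is not fully conjugated — not aromatic (cyclobutane).

0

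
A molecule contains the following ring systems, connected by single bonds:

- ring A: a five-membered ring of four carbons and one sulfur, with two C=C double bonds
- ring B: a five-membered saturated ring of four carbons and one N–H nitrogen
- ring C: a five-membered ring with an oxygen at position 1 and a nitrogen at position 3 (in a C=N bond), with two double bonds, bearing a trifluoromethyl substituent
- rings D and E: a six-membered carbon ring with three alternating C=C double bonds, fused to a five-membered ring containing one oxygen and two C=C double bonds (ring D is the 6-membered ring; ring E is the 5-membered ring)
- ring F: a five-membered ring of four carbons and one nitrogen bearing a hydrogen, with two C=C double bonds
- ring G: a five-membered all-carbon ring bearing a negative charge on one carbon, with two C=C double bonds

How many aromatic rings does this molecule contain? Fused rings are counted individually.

6

Ring A has a continuous p-orbital overlap around the ring; 2 ring double bonds (4 π electrons) plus a heteroatom lone pair (2) give 6 π electrons. Since 6 = 4n+2 (n=1), ring A is aromatic (thiophene).
Ring B has only sp³ atoms, so it is not fully conjugated — not aromatic (pyrrolidine).
Ring C is fully conjugated (every ring atom contributes a p orbital); 2 ring double bonds (4 π electrons) plus a heteroatom lone pair (2) give 6 π electrons. Since 6 = 4n+2 (n=1), ring C is aromatic (oxazole).
Rings D and E form a fused bicyclic system (with one oxygen) with 9 sp² atoms and 10 π electrons from ring double bonds plus a heteroatom lone pair. 10 = 4(2)+2, so the system is aromatic and both rings count as aromatic (benzofuran).
Ring F is fully conjugated (every ring atom contributes a p orbital); 2 ring double bonds (4 π electrons) plus a heteroatom lone pair (2) give 6 π electrons. 6 = 4(1)+2, so ring F is aromatic (pyrrole).
Ring G has a continuous p-orbital overlap around the ring; 2 ring double bonds (4 π electrons) plus the carbanion lone pair (2) give 6 π electrons. Since 6 = 4n+2 (n=1), ring G is aromatic (cyclopentadienyl anion).
Aromatic: A, C, D, E, F, G. Total: 6.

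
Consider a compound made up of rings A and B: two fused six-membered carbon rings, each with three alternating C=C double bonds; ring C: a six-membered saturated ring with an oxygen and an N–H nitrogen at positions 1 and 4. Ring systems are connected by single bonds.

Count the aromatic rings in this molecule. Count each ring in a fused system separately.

Rings A and B form a fused bicyclic system with 10 sp² atoms and 10 π electrons from ring double bonds. 10 = 4(2)+2, so the system is aromatic and both rings count as aromatic (naphthalene).
Ring C has only sp³ atoms, so it is not fully conjugated — not aromatic (morpholine).
Aromatic: A, B. Total: 2.

2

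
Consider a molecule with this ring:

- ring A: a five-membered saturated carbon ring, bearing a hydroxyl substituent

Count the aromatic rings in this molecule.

Ring A has only sp³ atoms, so it is not fully conjugated — not aromatic (cyclopentane).

0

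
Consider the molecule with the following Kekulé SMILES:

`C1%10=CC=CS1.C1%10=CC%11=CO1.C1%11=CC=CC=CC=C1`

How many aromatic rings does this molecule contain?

2

The SMILES encodes a five-membered ring of four carbons and one sulfur, with two C=C double bonds; a five-membered ring of four carbons and one oxygen, with two C=C double bonds; an eight-membered carbon ring with four alternating C=C double bonds.
The 5-membered ring with one sulfur has a continuous p-orbital overlap around the ring; 2 ring double bonds (4 π electrons) plus a heteroatom lone pair (2) give 6 π electrons. 6 = 4(1)+2, so it is aromatic (thiophene).
The 5-membered ring with one oxygen is fully conjugated (every ring atom contributes a p orbital); 2 ring double bonds (4 π electrons) plus a heteroatom lone pair (2) give 6 π electrons. Since 6 = 4n+2 (n=1), it is aromatic (furan).
The 8-membered ring has only sp² ring atoms; a planar conformation would have a fully conjugated π system of 8 electrons. But 8 = 4(2), which is 4n not 4n+2, so it is not aromatic (cyclooctatetraene) — cyclooctatetraene distorts into a non-planar tub to avoid antiaromaticity.
2 of the 3 rings are aromatic. Total: 2.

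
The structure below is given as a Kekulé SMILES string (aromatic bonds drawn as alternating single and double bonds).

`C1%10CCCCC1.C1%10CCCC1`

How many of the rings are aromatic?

The SMILES encodes a six-membered saturated carbon ring; a five-membered saturated carbon ring.
The 6-membered ring has only sp³ atoms, so it is not fully conjugated — not aromatic (cyclohexane).
The 5-membered ring has only sp³ atoms, so it is not fully conjugated — not aromatic (cyclopentane).
None of the rings are aromatic. Total: 0.

0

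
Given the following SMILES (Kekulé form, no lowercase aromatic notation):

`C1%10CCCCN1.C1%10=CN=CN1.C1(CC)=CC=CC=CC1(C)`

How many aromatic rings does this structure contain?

1

The SMILES encodes a six-membered saturated ring of five carbons and one N–H nitrogen; a five-membered ring with nitrogens at positions 1 and 3 (one bearing H, one in a C=N bond) and two double bonds; a seven-membered carbon ring with three C=C double bonds and one sp³ carbon.
The 6-membered ring with one N–H has only sp³ atoms, so it is not fully conjugated — not aromatic (piperidine).
The 5-membered ring with two nitrogens (one N–H, one =N–) is planar and fully conjugated; 2 ring double bonds (4 π electrons) plus a heteroatom lone pair (2) give 6 π electrons. Since 6 = 4n+2 (n=1), it is aromatic (imidazole).
The 7-membered ring has one sp³ carbon, so it is not fully conjugated — not aromatic (cycloheptatriene).
1 of the 3 rings is aromatic. Total: 1.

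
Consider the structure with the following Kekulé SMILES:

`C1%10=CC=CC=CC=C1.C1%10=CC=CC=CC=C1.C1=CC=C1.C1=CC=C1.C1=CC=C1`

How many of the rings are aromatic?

0

The SMILES encodes an eight-membered carbon ring with four alternating C=C double bonds; an eight-membered carbon ring with four alternating C=C double bonds; a four-membered carbon ring with two alternating C=C double bonds; a four-membered carbon ring with two alternating C=C double bonds; a four-membered carbon ring with two alternating C=C double bonds.
The 8-membered ring has only sp² ring atoms; a planar conformation would have a fully conjugated π system of 8 electrons. But 8 = 4(2), which is 4n not 4n+2, so it is not aromatic (cyclooctatetraene) — cyclooctatetraene distorts into a non-planar tub to avoid antiaromaticity.
The second 8-membered ring has only sp² ring atoms; a planar conformation would have a fully conjugated π system of 8 electrons. But 8 = 4(2), which is 4n not 4n+2, so it is not aromatic (cyclooctatetraene) — cyclooctatetraene distorts into a non-planar tub to avoid antiaromaticity.
The 4-membered ring has only sp² ring atoms; a planar conformation would have a fully conjugated π system of 4 electrons. But 4 = 4(1), which is 4n not 4n+2, so it is not aromatic (cyclobutadiene) — cyclobutadiene is antiaromatic and distorts to a rectangle.
The second 4-membered ring has only sp² ring atoms; a planar conformation would have a fully conjugated π system of 4 electrons. But 4 = 4(1), which is 4n not 4n+2, so it is not aromatic (cyclobutadiene) — cyclobutadiene is antiaromatic and distorts to a rectangle.
The third 4-membered ring has only sp² ring atoms; a planar conformation would have a fully conjugated π system of 4 electrons. But 4 = 4(1), which is 4n not 4n+2, so it is not aromatic (cyclobutadiene) — cyclobutadiene is antiaromatic and distorts to a rectangle.
None of the rings are aromatic. Total: 0.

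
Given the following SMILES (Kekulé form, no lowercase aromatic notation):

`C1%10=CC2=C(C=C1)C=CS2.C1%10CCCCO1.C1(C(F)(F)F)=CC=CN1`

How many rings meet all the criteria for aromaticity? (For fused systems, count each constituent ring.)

3

The SMILES encodes a six-membered carbon ring with three alternating C=C double bonds, fused to a five-membered ring containing one sulfur and two C=C double bonds; a six-membered saturated ring of five carbons and one oxygen; a five-membered ring of four carbons and one nitrogen bearing a hydrogen, with two C=C double bonds.
The fused 6/5-membered bicyclic (with one sulfur) is a single π system with 9 sp² atoms and 10 π electrons from ring double bonds plus a heteroatom lone pair. 10 = 4(2)+2, so the system is aromatic and both rings count as aromatic (benzothiophene).
The 6-membered ring with one oxygen has only sp³ atoms, so it is not fully conjugated — not aromatic (tetrahydropyran).
The 5-membered ring with one N–H has a continuous p-orbital overlap around the ring; 2 ring double bonds (4 π electrons) plus a heteroatom lone pair (2) give 6 π electrons. Since 6 = 4n+2 (n=1), it is aromatic (pyrrole).
3 of the 4 rings are aromatic. Total: 3.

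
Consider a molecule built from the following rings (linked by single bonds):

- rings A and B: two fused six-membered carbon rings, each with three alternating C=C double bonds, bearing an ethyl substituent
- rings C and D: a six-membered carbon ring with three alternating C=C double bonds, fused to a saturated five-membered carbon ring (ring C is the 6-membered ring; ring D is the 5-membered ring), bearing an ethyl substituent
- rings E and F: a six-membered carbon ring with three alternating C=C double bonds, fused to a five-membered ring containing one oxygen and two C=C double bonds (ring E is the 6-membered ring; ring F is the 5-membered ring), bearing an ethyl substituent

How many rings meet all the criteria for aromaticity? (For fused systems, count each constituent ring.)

Rings A and B form a fused bicyclic system with 10 sp² atoms and 10 π electrons from ring double bonds. 10 = 4(2)+2, so the system is aromatic and both rings count as aromatic (naphthalene).
Ring C has a continuous p-orbital overlap around the ring; 3 ring double bonds give 6 π electrons. 6 = 4(1)+2, so ring C is aromatic (benzene ring).
Ring D has three sp³ carbons, so it is not fully conjugated — not aromatic (cyclopentane ring).
Rings E and F form a fused bicyclic system (with one oxygen) with 9 sp² atoms and 10 π electrons from ring double bonds plus a heteroatom lone pair. 10 = 4(2)+2, so the system is aromatic and both rings count as aromatic (benzofuran).
Aromatic: A, B, C, E, F. Total: 5.

5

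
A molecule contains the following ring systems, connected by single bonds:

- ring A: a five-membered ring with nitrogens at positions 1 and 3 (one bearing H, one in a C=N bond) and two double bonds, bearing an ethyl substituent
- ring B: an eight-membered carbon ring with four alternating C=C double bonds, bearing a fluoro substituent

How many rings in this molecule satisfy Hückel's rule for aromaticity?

Ring A is planar and fully conjugated; 2 ring double bonds (4 π electrons) plus a heteroatom lone pair (2) give 6 π electrons. Since 6 = 4n+2 (n=1), ring A is aromatic (imidazole).
Ring B has only sp² ring atoms; a planar conformation would have a fully conjugated π system of 8 electrons. But 8 = 4(2), which is 4n not 4n+2, so ring B is not aromatic (cyclooctatetraene) — cyclooctatetraene distorts into a non-planar tub to avoid antiaromaticity.
Aromatic: A. Total: 1.

1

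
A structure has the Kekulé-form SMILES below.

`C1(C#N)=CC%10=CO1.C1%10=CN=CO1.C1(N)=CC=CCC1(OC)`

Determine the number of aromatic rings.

2

The SMILES encodes a five-membered ring of four carbons and one oxygen, with two C=C double bonds; a five-membered ring with an oxygen at position 1 and a nitrogen at position 3 (in a C=N bond), with two double bonds; a six-membered carbon ring with two conjugated C=C double bonds and two sp³ carbons.
The 5-membered ring with one oxygen is planar and fully conjugated; 2 ring double bonds (4 π electrons) plus a heteroatom lone pair (2) give 6 π electrons. 6 = 4(1)+2, so it is aromatic (furan).
The 5-membered ring with one oxygen and one =N– is planar and fully conjugated; 2 ring double bonds (4 π electrons) plus a heteroatom lone pair (2) give 6 π electrons. 6 = 4(1)+2, so it is aromatic (oxazole).
The 6-membered ring has two sp³ carbons, so it is not fully conjugated — not aromatic (1,3-cyclohexadiene).
2 of the 3 rings are aromatic. Total: 2.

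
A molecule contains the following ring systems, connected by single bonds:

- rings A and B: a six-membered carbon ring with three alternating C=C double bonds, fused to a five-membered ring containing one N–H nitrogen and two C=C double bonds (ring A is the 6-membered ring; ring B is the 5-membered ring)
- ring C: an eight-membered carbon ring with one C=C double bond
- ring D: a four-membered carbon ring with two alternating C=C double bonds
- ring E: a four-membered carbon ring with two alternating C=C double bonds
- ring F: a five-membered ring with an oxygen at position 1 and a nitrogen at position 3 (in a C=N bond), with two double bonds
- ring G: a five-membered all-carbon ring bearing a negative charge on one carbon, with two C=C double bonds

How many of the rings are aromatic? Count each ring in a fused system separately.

4

Rings A and B form a fused bicyclic system (with one N–H) with 9 sp² atoms and 10 π electrons from ring double bonds plus a heteroatom lone pair. 10 = 4(2)+2, so the system is aromatic and both rings count as aromatic (indole).
Ring C has six sp³ carbons, so it is not fully conjugated — not aromatic (cyclooctene).
Ring D has only sp² ring atoms; a planar conformation would have a fully conjugated π system of 4 electrons. But 4 = 4(1), which is 4n not 4n+2, so ring D is not aromatic (cyclobutadiene) — cyclobutadiene is antiaromatic and distorts to a rectangle.
Ring E has only sp² ring atoms; a planar conformation would have a fully conjugated π system of 4 electrons. But 4 = 4(1), which is 4n not 4n+2, so ring E is not aromatic (cyclobutadiene) — cyclobutadiene is antiaromatic and distorts to a rectangle.
Ring F has a continuous p-orbital overlap around the ring; 2 ring double bonds (4 π electrons) plus a heteroatom lone pair (2) give 6 π electrons. That satisfies 4n+2 with n=1, so ring F is aromatic (oxazole).
Ring G is fully conjugated (every ring atom contributes a p orbital); 2 ring double bonds (4 π electrons) plus the carbanion lone pair (2) give 6 π electrons. 6 = 4(1)+2, so ring G is aromatic (cyclopentadienyl anion).
Aromatic: A, B, F, G. Total: 4.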